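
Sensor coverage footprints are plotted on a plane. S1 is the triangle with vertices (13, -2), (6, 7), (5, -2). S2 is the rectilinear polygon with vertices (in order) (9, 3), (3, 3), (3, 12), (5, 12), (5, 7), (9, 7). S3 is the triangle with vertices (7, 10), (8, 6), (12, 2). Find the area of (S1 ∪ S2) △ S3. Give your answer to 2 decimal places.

65.67

|S1 ∪ S2| = 62.8968.
|(S1 ∪ S2) ∩ S3| = 1.6125.
|(S1 ∪ S2) △ S3| = 62.8968 + 6 − 3.225 = 65.67.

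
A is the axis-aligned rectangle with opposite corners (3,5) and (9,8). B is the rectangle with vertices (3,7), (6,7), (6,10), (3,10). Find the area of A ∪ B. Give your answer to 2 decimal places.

By inclusion–exclusion:
Individual areas: |A| = 18, |B| = 9.
|A∩B|: x∈[3,6], y∈[7,8] → 3·1 = 3.
|A ∪ B| = 27 − 3 = 24.00.

24.00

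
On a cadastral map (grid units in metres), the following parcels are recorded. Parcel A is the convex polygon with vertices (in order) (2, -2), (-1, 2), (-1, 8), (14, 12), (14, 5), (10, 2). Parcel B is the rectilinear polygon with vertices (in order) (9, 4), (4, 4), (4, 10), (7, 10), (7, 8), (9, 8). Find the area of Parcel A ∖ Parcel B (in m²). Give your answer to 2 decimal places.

|Parcel A| = 136, |Parcel A∩Parcel B| = 25.1667.
|Parcel A ∖ Parcel B| = |Parcel A| − |Parcel A∩Parcel B| = 136 − 25.1667 = 110.83.

110.83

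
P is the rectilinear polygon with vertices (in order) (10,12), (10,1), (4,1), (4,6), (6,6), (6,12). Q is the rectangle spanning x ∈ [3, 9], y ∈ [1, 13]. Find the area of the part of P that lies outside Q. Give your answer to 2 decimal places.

11.00

|P| = 54, |P∩Q| = 43.
|P ∖ Q| = |P| − |P∩Q| = 54 − 43 = 11.00.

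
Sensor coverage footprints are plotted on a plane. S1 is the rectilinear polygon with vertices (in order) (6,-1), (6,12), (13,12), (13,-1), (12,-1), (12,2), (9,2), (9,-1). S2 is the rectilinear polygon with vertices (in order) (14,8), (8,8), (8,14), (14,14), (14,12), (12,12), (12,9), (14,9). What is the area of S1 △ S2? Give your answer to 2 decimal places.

|S1| = 82, |S2| = 30, |S1∩S2| = 17.
|S1 △ S2| = |S1| + |S2| − 2·|S1∩S2| = 82 + 30 − 34 = 78.00.

78.00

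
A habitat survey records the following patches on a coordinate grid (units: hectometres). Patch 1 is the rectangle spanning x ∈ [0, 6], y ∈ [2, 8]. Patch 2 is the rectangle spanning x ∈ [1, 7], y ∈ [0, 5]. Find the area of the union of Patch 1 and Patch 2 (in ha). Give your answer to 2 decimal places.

By inclusion–exclusion:
Individual areas: |Patch 1| = 36, |Patch 2| = 30.
|Patch 1∩Patch 2|: x∈[1,6], y∈[2,5] → 5·3 = 15.
|Patch 1 ∪ Patch 2| = 66 − 15 = 51.00.

51.00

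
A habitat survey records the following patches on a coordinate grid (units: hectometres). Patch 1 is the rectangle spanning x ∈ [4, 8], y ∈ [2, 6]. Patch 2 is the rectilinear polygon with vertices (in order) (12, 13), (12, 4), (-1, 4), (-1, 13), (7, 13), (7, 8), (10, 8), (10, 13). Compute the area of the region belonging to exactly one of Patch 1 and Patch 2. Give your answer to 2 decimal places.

102.00

|Patch 1| = 16, |Patch 2| = 102, |Patch 1∩Patch 2| = 8.
|Patch 1 △ Patch 2| = |Patch 1| + |Patch 2| − 2·|Patch 1∩Patch 2| = 16 + 102 − 16 = 102.00.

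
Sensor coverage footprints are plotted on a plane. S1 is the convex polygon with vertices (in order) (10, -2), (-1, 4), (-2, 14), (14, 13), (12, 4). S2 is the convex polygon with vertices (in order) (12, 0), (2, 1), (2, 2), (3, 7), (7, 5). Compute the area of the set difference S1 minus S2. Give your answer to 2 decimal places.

|S1| = 177, |S1∩S2| = 33.3441.
|S1 ∖ S2| = |S1| − |S1∩S2| = 177 − 33.3441 = 143.66.

143.66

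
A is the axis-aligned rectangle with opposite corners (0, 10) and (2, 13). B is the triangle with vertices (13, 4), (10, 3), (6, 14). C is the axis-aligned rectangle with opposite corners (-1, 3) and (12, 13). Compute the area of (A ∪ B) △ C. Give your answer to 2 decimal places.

|A ∪ B| = 24.5.
|(A ∪ B) ∩ C| = 23.4509.
|(A ∪ B) △ C| = 24.5 + 130 − 46.9017 = 107.60.

107.60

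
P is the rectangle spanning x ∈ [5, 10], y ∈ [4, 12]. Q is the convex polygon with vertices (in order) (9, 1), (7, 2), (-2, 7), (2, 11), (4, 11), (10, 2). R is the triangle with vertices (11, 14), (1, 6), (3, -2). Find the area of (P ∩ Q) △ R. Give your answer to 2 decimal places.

44.05

|P ∩ Q| = 10.0833.
|(P ∩ Q) ∩ R| = 7.0161.
|(P ∩ Q) △ R| = 10.0833 + 48 − 14.0323 = 44.05.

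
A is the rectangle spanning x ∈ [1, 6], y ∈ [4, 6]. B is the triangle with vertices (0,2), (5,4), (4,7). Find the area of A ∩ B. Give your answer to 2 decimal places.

4.53

The intersection is the polygon with vertices (4.333,6), (5,4), (1.6,4), (3.2,6).
By the shoelace formula its area is 4.53.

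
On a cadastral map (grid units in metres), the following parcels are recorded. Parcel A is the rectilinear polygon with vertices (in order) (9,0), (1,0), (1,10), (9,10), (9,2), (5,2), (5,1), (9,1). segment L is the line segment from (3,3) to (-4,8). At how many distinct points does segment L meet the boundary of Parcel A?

The segment meets the boundary at (1,4.429).

1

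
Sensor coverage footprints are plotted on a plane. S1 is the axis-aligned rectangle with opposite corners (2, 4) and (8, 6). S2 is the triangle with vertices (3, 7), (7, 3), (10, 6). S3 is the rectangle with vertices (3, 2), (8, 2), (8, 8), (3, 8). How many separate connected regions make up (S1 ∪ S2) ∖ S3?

(S1 ∪ S2) ∖ S3 splits into 2 disjoint pieces (area 2, area 2.2857).

2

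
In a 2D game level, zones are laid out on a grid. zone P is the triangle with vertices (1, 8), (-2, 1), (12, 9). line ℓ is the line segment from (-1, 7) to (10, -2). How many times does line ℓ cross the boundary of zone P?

2

The segment meets the boundary at (2.907,3.804), (0.163,6.048).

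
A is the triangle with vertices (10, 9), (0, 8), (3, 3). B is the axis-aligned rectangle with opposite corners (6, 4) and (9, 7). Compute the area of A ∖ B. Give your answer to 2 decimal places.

|A| = 26.5, |A∩B| = 1.1905.
|A ∖ B| = |A| − |A∩B| = 26.5 − 1.1905 = 25.31.

25.31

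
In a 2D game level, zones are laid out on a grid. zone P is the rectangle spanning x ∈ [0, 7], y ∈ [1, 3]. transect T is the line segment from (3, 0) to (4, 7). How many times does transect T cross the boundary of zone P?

The segment meets the boundary at (3.429,3), (3.143,1).

2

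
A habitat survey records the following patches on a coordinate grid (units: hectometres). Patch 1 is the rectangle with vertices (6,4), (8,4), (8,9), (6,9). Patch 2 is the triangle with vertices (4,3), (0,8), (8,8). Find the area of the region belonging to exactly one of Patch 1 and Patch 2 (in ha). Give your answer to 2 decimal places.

|Patch 1| = 10, |Patch 2| = 20, |Patch 1∩Patch 2| = 2.5.
|Patch 1 △ Patch 2| = |Patch 1| + |Patch 2| − 2·|Patch 1∩Patch 2| = 10 + 20 − 5 = 25.00.

25.00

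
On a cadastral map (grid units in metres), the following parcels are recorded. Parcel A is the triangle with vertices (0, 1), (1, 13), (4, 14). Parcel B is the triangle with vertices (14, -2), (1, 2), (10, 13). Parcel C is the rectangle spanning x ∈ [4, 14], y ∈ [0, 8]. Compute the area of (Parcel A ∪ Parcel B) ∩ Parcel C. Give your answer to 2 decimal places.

The region (Parcel A ∪ Parcel B) ∩ Parcel C is the polygon with vertices (5.909,8), (11.333,8), (13.467,0), (7.5,0), (4,1.077), (4,5.667).
By the shoelace formula its area is 63.09.

63.09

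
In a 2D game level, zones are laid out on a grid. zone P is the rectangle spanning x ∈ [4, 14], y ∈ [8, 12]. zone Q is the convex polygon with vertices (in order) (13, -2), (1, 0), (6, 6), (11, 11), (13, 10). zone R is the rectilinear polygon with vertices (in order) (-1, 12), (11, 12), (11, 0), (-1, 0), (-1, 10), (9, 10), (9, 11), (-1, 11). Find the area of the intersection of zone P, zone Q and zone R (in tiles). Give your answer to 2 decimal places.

4.50

The intersection is the polygon with vertices (11,11), (11,8), (8,8).
By the shoelace formula its area is 4.50.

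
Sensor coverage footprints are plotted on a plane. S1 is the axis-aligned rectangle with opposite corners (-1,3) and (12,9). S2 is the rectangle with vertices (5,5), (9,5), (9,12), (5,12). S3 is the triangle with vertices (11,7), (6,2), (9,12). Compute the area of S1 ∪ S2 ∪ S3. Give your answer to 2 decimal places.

By inclusion–exclusion:
Individual areas: |S1| = 78, |S2| = 28, |S3| = 17.5.
|S1∩S2|: x∈[5,9], y∈[5,9] → 4·4 = 16.
|S1∩S3| = 14.
|S2∩S3| = 7.35.
|S1∩S2∩S3| = 6.
|S1 ∪ S2 ∪ S3| = 123.5 − 37.35 + 6 = 92.15.

92.15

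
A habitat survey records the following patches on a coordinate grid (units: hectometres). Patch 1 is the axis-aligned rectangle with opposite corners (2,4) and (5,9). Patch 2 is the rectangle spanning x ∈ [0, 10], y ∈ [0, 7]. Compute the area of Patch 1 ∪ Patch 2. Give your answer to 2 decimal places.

76.00

By inclusion–exclusion:
Individual areas: |Patch 1| = 15, |Patch 2| = 70.
|Patch 1∩Patch 2|: x∈[2,5], y∈[4,7] → 3·3 = 9.
|Patch 1 ∪ Patch 2| = 85 − 9 = 76.00.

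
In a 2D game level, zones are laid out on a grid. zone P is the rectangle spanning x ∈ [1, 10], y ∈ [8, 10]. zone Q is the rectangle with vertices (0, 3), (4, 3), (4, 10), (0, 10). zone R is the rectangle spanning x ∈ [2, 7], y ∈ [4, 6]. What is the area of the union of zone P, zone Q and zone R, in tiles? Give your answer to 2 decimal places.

By inclusion–exclusion:
Individual areas: |zone P| = 18, |zone Q| = 28, |zone R| = 10.
|zone P∩zone Q|: x∈[1,4], y∈[8,10] → 3·2 = 6.
|zone P∩zone R| = 0 (no overlap).
|zone Q∩zone R|: x∈[2,4], y∈[4,6] → 2·2 = 4.
|zone P∩zone Q∩zone R| = 0.
|zone P ∪ zone Q ∪ zone R| = 56 − 10 + 0 = 46.00.

46.00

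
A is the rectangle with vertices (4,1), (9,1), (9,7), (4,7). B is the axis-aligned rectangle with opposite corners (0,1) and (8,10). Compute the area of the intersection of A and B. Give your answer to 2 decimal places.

|A∩B|: x∈[4,8], y∈[1,7] → 4·6 = 24.

24.00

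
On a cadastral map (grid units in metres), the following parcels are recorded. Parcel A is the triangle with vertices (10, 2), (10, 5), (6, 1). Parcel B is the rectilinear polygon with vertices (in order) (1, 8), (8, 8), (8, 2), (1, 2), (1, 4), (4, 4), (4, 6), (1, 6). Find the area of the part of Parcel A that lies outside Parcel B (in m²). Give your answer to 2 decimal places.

5.50

|Parcel A| = 6, |Parcel A∩Parcel B| = 0.5.
|Parcel A ∖ Parcel B| = |Parcel A| − |Parcel A∩Parcel B| = 6 − 0.5 = 5.50.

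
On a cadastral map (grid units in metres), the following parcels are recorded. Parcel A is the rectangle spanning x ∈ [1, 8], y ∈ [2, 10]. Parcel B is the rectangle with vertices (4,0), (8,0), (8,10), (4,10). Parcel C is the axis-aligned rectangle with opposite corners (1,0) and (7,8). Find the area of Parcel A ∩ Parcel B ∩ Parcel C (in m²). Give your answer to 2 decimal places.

18.00

The intersection is the polygon with vertices (4,2), (4,8), (7,8), (7,2).
By the shoelace formula its area is 18.00.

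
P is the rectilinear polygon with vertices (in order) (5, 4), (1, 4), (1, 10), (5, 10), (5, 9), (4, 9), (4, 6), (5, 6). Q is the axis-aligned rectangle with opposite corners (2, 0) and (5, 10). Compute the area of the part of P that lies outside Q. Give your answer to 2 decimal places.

6.00

|P| = 21, |P∩Q| = 15.
|P ∖ Q| = |P| − |P∩Q| = 21 − 15 = 6.00.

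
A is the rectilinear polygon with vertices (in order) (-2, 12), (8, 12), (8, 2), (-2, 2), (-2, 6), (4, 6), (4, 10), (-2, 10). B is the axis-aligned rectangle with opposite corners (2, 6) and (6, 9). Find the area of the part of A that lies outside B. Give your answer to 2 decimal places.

70.00

|A| = 76, |A∩B| = 6.
|A ∖ B| = |A| − |A∩B| = 76 − 6 = 70.00.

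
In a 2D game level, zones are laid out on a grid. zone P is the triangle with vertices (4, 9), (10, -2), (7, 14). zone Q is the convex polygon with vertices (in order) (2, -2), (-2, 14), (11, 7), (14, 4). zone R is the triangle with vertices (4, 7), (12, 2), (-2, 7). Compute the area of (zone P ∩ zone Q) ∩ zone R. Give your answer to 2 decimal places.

3.18

The region (zone P ∩ zone Q) ∩ zone R is the polygon with vertices (9.053,3.053), (6.806,3.855), (5.655,5.965), (8.885,3.947).
By the shoelace formula its area is 3.18.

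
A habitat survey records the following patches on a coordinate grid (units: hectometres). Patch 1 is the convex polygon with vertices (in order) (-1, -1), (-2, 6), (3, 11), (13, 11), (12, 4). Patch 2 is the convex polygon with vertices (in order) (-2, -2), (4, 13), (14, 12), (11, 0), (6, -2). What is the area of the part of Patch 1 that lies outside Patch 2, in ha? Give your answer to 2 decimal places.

17.93

|Patch 1| = 123, |Patch 1∩Patch 2| = 105.0684.
|Patch 1 ∖ Patch 2| = |Patch 1| − |Patch 1∩Patch 2| = 123 − 105.0684 = 17.93.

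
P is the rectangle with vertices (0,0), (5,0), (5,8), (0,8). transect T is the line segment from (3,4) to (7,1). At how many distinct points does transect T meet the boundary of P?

1

The segment meets the boundary at (5,2.5).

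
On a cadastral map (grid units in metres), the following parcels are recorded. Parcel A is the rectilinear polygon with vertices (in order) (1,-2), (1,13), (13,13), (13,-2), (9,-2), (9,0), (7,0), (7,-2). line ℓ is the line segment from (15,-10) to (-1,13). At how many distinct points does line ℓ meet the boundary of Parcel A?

The segment meets the boundary at (8.043,0), (9,-1.375), (1,10.125), (9.435,-2).

4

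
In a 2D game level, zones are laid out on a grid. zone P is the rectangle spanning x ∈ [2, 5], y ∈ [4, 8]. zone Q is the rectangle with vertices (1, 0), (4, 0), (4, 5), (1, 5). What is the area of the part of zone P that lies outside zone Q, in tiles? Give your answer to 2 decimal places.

|zone P∩zone Q|: x∈[2,4], y∈[4,5] → 2·1 = 2.
|zone P| = 12.
|zone P ∖ zone Q| = |zone P| − |zone P∩zone Q| = 12 − 2 = 10.00.

10.00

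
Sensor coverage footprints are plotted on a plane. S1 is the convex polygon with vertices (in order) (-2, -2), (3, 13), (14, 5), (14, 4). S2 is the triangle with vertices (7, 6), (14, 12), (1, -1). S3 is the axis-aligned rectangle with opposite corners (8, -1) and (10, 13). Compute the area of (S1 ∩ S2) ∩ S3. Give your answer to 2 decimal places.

The region (S1 ∩ S2) ∩ S3 is the polygon with vertices (8,6), (8,6.857), (9.582,8.213), (9.947,7.947).
By the shoelace formula its area is 1.29.

1.29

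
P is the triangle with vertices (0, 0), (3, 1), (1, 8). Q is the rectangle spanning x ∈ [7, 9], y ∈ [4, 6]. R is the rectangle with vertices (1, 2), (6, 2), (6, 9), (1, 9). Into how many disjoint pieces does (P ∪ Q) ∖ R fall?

2

(P ∪ Q) ∖ R splits into 2 disjoint pieces (area 6.3571, area 4).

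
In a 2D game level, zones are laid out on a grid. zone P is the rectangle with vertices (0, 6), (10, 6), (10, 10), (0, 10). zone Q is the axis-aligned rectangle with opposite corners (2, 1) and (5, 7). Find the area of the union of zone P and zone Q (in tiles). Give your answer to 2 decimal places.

55.00

By inclusion–exclusion:
Individual areas: |zone P| = 40, |zone Q| = 18.
|zone P∩zone Q|: x∈[2,5], y∈[6,7] → 3·1 = 3.
|zone P ∪ zone Q| = 58 − 3 = 55.00.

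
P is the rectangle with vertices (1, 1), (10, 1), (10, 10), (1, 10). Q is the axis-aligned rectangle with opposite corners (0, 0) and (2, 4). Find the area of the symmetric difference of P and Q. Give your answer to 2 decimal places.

83.00

|P∩Q|: x∈[1,2], y∈[1,4] → 1·3 = 3.
|P △ Q| = |P| + |Q| − 2·|P∩Q| = 81 + 8 − 6 = 83.00.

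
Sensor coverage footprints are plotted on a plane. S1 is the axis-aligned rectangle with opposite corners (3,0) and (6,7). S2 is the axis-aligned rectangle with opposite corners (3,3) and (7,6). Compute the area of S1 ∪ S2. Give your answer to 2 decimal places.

24.00

By inclusion–exclusion:
Individual areas: |S1| = 21, |S2| = 12.
|S1∩S2|: x∈[3,6], y∈[3,6] → 3·3 = 9.
|S1 ∪ S2| = 33 − 9 = 24.00.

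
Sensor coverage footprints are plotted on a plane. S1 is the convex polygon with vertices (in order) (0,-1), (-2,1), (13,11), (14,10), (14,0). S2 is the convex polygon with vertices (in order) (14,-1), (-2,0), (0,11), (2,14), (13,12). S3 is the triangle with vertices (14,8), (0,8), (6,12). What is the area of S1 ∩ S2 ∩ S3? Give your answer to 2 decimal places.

The intersection is the polygon with vertices (10.857,9.571), (13.28,8.36), (13.308,8), (8.5,8).
By the shoelace formula its area is 4.20.

4.20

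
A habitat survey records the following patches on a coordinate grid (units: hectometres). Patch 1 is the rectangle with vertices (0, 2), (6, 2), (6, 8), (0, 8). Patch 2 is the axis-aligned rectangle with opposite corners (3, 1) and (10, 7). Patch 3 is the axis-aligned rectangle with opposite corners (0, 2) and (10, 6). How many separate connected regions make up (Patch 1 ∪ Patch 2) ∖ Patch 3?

(Patch 1 ∪ Patch 2) ∖ Patch 3 splits into 2 disjoint pieces (area 16, area 7).

2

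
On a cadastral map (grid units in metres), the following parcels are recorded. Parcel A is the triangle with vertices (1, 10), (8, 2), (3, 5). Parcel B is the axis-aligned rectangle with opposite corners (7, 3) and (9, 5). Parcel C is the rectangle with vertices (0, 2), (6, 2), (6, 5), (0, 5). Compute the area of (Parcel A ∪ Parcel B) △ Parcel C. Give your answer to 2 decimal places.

|Parcel A ∪ Parcel B| = 13.4911.
|(Parcel A ∪ Parcel B) ∩ Parcel C| = 2.4768.
|(Parcel A ∪ Parcel B) △ Parcel C| = 13.4911 + 18 − 4.9536 = 26.54.

26.54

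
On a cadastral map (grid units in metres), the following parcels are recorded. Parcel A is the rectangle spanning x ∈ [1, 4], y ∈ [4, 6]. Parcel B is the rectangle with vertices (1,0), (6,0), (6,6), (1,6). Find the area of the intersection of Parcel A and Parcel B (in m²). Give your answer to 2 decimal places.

6.00

|Parcel A∩Parcel B|: x∈[1,4], y∈[4,6] → 3·2 = 6.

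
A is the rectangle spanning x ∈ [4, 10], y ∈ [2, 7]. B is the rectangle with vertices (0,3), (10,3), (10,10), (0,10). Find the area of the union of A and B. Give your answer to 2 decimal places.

76.00

By inclusion–exclusion:
Individual areas: |A| = 30, |B| = 70.
|A∩B|: x∈[4,10], y∈[3,7] → 6·4 = 24.
|A ∪ B| = 100 − 24 = 76.00.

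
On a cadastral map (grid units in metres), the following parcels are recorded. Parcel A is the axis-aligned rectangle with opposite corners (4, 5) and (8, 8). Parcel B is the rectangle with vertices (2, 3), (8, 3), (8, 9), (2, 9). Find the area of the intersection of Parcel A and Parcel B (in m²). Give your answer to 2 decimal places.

|Parcel A∩Parcel B|: x∈[4,8], y∈[5,8] → 4·3 = 12.

12.00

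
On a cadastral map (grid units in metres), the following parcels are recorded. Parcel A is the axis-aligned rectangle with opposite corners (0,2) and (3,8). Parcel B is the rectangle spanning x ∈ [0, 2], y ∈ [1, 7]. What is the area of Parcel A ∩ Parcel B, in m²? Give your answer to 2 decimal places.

10.00

|Parcel A∩Parcel B|: x∈[0,2], y∈[2,7] → 2·5 = 10.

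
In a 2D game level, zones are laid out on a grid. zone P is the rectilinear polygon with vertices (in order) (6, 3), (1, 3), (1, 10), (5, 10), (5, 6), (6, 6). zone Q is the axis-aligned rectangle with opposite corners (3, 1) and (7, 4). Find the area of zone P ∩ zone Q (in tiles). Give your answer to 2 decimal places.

The intersection is the polygon with vertices (3,3), (3,4), (6,4), (6,3).
By the shoelace formula its area is 3.00.

3.00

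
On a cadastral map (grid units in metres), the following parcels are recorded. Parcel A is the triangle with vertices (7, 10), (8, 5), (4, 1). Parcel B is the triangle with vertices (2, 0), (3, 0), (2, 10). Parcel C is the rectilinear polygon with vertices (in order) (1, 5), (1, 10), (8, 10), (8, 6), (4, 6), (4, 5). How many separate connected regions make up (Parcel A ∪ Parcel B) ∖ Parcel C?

2

(Parcel A ∪ Parcel B) ∖ Parcel C splits into 2 disjoint pieces (area 7.7333, area 3.75).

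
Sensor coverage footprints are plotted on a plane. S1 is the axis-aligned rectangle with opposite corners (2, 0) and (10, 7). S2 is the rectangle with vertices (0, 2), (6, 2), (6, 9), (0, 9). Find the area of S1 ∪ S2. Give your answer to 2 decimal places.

78.00

By inclusion–exclusion:
Individual areas: |S1| = 56, |S2| = 42.
|S1∩S2|: x∈[2,6], y∈[2,7] → 4·5 = 20.
|S1 ∪ S2| = 98 − 20 = 78.00.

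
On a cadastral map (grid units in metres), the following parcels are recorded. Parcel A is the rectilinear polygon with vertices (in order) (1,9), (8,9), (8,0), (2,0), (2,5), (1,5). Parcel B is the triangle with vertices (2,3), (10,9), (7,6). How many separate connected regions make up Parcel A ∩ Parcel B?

Parcel A ∩ Parcel B is a single connected region.

1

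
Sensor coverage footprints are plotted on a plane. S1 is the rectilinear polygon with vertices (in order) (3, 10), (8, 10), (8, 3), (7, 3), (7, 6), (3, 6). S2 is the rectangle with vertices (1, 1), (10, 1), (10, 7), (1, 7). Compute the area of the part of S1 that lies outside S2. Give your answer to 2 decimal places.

|S1| = 23, |S1∩S2| = 8.
|S1 ∖ S2| = |S1| − |S1∩S2| = 23 − 8 = 15.00.

15.00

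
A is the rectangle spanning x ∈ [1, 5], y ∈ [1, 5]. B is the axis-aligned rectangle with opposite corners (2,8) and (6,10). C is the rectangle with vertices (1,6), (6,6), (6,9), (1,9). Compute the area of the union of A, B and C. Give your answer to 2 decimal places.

35.00

By inclusion–exclusion:
Individual areas: |A| = 16, |B| = 8, |C| = 15.
|A∩B| = 0 (no overlap).
|A∩C| = 0 (no overlap).
|B∩C|: x∈[2,6], y∈[8,9] → 4·1 = 4.
|A∩B∩C| = 0.
|A ∪ B ∪ C| = 39 − 4 + 0 = 35.00.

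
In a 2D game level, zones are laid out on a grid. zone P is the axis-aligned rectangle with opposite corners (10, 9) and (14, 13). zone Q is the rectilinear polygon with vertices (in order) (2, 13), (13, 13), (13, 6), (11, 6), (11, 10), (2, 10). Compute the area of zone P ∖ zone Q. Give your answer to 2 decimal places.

|zone P| = 16, |zone P∩zone Q| = 11.
|zone P ∖ zone Q| = |zone P| − |zone P∩zone Q| = 16 − 11 = 5.00.

5.00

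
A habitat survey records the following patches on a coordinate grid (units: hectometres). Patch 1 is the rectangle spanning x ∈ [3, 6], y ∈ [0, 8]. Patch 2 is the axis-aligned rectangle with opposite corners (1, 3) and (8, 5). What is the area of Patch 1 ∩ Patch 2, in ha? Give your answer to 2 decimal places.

6.00

|Patch 1∩Patch 2|: x∈[3,6], y∈[3,5] → 3·2 = 6.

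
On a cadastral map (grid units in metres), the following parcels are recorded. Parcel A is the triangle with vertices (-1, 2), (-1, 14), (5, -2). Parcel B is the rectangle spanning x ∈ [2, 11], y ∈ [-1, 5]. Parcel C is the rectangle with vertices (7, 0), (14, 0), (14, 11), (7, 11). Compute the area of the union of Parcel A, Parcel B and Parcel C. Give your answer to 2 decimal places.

By inclusion–exclusion:
Individual areas: |Parcel A| = 36, |Parcel B| = 54, |Parcel C| = 77.
|Parcel A∩Parcel B| = 8.25.
|Parcel A∩Parcel C| = 0.
|Parcel B∩Parcel C|: x∈[7,11], y∈[0,5] → 4·5 = 20.
|Parcel A∩Parcel B∩Parcel C| = 0.
|Parcel A ∪ Parcel B ∪ Parcel C| = 167 − 28.25 + 0 = 138.75.

138.75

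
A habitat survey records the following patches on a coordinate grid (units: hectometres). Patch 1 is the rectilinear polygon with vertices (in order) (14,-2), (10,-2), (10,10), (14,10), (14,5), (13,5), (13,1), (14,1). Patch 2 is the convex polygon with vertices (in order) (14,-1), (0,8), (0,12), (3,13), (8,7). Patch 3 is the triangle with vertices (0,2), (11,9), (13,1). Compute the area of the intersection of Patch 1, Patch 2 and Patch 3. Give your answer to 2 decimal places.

3.73

The intersection is the polygon with vertices (12.469,1.041), (10.602,1.185), (10,1.571), (10,4.333).
By the shoelace formula its area is 3.73.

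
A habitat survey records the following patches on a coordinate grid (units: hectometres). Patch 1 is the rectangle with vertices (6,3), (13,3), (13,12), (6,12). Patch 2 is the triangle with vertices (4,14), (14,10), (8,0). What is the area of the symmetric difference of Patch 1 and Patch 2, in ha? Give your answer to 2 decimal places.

27.04

|Patch 1| = 63, |Patch 2| = 62, |Patch 1∩Patch 2| = 48.981.
|Patch 1 △ Patch 2| = |Patch 1| + |Patch 2| − 2·|Patch 1∩Patch 2| = 63 + 62 − 97.9619 = 27.04.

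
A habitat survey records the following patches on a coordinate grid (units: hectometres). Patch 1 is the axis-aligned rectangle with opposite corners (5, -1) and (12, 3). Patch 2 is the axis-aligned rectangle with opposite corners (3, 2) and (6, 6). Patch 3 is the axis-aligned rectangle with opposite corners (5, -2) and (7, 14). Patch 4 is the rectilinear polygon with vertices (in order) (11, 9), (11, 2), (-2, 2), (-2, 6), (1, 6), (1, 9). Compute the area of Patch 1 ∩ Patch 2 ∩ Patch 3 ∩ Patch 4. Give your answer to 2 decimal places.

The intersection is the polygon with vertices (6,2), (5,2), (5,3), (6,3).
By the shoelace formula its area is 1.00.

1.00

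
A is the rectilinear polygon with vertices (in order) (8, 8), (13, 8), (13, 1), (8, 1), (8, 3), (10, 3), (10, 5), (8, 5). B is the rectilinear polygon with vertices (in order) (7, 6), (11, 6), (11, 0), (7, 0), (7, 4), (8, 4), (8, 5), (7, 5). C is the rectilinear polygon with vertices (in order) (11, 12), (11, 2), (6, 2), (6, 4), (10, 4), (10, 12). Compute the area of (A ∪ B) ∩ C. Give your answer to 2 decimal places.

12.00

The region (A ∪ B) ∩ C is the polygon with vertices (7,4), (8,4), (10,4), (10,8), (11,8), (11,2), (7,2).
By the shoelace formula its area is 12.00.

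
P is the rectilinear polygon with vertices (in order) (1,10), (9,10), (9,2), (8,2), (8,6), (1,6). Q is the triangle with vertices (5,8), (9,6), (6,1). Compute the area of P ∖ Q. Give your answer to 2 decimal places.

|P| = 36, |P∩Q| = 4.5476.
|P ∖ Q| = |P| − |P∩Q| = 36 − 4.5476 = 31.45.

31.45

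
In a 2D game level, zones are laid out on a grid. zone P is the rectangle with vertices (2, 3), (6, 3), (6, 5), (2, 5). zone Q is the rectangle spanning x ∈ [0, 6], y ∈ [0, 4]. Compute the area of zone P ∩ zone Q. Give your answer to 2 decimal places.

4.00

|zone P∩zone Q|: x∈[2,6], y∈[3,4] → 4·1 = 4.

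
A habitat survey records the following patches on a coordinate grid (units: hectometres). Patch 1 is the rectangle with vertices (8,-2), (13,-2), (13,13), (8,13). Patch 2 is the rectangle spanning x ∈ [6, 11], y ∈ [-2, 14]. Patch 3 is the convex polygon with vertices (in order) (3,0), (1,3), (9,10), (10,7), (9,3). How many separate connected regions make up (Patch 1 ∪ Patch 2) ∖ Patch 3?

1

(Patch 1 ∪ Patch 2) ∖ Patch 3 is a single connected region.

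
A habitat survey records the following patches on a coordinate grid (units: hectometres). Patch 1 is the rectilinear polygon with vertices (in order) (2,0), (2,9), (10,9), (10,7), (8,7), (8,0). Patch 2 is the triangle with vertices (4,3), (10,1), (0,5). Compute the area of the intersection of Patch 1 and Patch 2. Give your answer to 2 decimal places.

The intersection is the polygon with vertices (2,4.2), (8,1.8), (8,1.667), (4,3), (2,4).
By the shoelace formula its area is 1.67.

1.67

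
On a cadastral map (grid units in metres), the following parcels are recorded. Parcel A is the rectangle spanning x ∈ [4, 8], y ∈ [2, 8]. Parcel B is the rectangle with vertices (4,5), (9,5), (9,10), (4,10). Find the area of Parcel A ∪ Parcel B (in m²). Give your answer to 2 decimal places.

37.00

By inclusion–exclusion:
Individual areas: |Parcel A| = 24, |Parcel B| = 25.
|Parcel A∩Parcel B|: x∈[4,8], y∈[5,8] → 4·3 = 12.
|Parcel A ∪ Parcel B| = 49 − 12 = 37.00.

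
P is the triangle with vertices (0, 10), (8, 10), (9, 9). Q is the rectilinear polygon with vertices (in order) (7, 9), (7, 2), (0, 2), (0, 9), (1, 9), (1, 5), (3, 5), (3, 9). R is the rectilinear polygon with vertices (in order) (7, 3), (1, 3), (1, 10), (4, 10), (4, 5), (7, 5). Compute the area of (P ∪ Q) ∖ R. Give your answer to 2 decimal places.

|P ∪ Q| = 45.
|(P ∪ Q) ∩ R| = 16.8333.
|(P ∪ Q) ∖ R| = 45 − 16.8333 = 28.17.

28.17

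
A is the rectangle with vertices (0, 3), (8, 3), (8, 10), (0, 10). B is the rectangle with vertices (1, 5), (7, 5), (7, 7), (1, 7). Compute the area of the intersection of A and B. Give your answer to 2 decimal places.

12.00

|A∩B|: x∈[1,7], y∈[5,7] → 6·2 = 12.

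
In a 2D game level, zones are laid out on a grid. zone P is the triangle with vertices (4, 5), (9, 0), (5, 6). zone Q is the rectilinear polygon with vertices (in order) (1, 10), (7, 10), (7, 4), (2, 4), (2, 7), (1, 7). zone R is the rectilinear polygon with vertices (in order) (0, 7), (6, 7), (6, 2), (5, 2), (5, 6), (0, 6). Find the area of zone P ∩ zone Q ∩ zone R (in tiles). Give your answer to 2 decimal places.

The intersection is the polygon with vertices (6,4.5), (6,4), (5,4), (5,6).
By the shoelace formula its area is 1.25.

1.25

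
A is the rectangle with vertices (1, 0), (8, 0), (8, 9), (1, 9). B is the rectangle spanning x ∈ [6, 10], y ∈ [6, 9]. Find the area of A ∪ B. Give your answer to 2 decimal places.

69.00

By inclusion–exclusion:
Individual areas: |A| = 63, |B| = 12.
|A∩B|: x∈[6,8], y∈[6,9] → 2·3 = 6.
|A ∪ B| = 75 − 6 = 69.00.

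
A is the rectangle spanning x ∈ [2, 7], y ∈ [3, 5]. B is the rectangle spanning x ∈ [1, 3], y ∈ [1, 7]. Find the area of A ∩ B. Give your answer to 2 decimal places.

2.00

|A∩B|: x∈[2,3], y∈[3,5] → 1·2 = 2.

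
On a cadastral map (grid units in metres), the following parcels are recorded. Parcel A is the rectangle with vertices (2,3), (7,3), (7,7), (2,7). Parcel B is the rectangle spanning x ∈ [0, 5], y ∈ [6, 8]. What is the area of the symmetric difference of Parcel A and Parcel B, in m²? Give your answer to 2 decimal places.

24.00

|Parcel A∩Parcel B|: x∈[2,5], y∈[6,7] → 3·1 = 3.
|Parcel A △ Parcel B| = |Parcel A| + |Parcel B| − 2·|Parcel A∩Parcel B| = 20 + 10 − 6 = 24.00.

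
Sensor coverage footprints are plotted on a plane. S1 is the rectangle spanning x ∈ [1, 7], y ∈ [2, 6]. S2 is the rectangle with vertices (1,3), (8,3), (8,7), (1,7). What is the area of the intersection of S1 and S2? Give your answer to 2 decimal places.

|S1∩S2|: x∈[1,7], y∈[3,6] → 6·3 = 18.

18.00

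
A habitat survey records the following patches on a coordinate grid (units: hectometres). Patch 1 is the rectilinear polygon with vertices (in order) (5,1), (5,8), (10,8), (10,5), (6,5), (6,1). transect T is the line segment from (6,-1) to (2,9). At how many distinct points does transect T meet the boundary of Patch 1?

2

The segment meets the boundary at (5,1.5), (5.2,1).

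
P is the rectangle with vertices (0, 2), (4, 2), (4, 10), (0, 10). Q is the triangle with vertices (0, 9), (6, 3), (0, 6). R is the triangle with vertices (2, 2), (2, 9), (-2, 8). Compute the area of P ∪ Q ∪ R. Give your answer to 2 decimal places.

36.50

By inclusion–exclusion:
Individual areas: |P| = 32, |Q| = 9, |R| = 14.
|P∩Q| = 8.
|P∩R| = 10.5.
|Q∩R| = 4.9.
|P∩Q∩R| = 4.9.
|P ∪ Q ∪ R| = 55 − 23.4 + 4.9 = 36.50.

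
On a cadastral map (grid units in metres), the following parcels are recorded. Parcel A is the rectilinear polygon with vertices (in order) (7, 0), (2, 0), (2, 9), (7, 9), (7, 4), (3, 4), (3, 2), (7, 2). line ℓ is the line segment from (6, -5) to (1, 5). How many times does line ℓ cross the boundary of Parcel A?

2

The segment meets the boundary at (2,3), (3.5,0).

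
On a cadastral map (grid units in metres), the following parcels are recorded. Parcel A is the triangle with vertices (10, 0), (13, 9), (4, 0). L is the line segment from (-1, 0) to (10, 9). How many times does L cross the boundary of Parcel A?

0

The segment lies entirely outside Parcel A and never meets its boundary.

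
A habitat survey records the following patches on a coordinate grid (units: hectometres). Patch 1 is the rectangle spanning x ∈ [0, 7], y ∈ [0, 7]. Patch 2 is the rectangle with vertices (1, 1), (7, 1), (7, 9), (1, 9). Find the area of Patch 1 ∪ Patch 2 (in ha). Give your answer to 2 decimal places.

By inclusion–exclusion:
Individual areas: |Patch 1| = 49, |Patch 2| = 48.
|Patch 1∩Patch 2|: x∈[1,7], y∈[1,7] → 6·6 = 36.
|Patch 1 ∪ Patch 2| = 97 − 36 = 61.00.

61.00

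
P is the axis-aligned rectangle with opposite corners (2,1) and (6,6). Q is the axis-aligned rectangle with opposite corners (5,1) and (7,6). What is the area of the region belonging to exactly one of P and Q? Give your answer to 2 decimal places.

|P∩Q|: x∈[5,6], y∈[1,6] → 1·5 = 5.
|P △ Q| = |P| + |Q| − 2·|P∩Q| = 20 + 10 − 10 = 20.00.

20.00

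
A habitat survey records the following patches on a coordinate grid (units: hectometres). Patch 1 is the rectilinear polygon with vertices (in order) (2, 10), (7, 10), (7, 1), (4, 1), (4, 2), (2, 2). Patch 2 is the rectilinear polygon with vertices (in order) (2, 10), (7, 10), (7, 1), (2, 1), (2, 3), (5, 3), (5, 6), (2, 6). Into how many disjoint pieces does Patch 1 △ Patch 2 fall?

Patch 1 △ Patch 2 splits into 2 disjoint pieces (area 2, area 9).

2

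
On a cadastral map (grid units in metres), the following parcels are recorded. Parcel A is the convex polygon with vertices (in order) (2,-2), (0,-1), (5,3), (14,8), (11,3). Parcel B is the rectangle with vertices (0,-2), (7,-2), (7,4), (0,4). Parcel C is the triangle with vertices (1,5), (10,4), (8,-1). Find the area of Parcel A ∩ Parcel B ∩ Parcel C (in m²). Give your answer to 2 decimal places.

5.99

The intersection is the polygon with vertices (5,3), (6.8,4), (7,4), (7,0.778), (6.348,0.416), (4.138,2.31).
By the shoelace formula its area is 5.99.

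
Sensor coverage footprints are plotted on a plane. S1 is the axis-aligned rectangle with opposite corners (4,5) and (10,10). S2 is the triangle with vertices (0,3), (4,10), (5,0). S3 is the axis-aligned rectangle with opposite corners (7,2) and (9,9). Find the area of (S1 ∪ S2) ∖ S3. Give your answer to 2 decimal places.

44.25

|S1 ∪ S2| = 52.25.
|(S1 ∪ S2) ∩ S3| = 8.
|(S1 ∪ S2) ∖ S3| = 52.25 − 8 = 44.25.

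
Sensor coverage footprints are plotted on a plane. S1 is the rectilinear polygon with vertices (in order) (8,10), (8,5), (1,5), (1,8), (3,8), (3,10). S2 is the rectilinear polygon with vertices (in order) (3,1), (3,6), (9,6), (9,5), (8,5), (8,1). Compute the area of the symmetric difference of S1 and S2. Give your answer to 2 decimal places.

|S1| = 31, |S2| = 26, |S1∩S2| = 5.
|S1 △ S2| = |S1| + |S2| − 2·|S1∩S2| = 31 + 26 − 10 = 47.00.

47.00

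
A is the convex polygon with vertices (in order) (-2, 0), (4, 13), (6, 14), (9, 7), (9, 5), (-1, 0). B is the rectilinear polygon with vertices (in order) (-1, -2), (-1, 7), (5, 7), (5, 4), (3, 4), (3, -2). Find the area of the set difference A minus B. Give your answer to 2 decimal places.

|A| = 72.5, |A∩B| = 24.609.
|A ∖ B| = |A| − |A∩B| = 72.5 − 24.609 = 47.89.

47.89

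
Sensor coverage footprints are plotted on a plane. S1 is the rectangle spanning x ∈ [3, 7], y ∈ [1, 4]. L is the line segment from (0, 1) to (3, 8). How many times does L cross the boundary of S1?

0

The segment lies entirely outside S1 and never meets its boundary.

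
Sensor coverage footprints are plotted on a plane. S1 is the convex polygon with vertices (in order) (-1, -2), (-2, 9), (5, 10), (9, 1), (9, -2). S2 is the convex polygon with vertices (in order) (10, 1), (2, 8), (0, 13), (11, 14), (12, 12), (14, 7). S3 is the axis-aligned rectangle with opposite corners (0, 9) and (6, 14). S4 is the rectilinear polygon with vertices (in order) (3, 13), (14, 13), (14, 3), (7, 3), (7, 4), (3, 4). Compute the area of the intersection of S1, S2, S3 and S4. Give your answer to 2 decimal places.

The intersection is the polygon with vertices (3,9), (3,9.714), (5,10), (5.444,9).
By the shoelace formula its area is 1.94.

1.94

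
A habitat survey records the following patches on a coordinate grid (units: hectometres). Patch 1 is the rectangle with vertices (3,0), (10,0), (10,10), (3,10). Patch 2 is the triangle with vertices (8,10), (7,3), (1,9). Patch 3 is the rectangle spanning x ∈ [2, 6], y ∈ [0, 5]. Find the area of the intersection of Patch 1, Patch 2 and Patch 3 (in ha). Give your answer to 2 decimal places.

The intersection is the polygon with vertices (5,5), (6,5), (6,4).
By the shoelace formula its area is 0.50.

0.50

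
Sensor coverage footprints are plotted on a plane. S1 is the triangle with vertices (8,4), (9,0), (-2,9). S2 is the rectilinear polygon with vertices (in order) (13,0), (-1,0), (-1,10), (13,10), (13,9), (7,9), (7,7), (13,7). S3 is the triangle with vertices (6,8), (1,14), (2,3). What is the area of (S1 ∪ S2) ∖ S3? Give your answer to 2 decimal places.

109.60

|S1 ∪ S2| = 128.1591.
|(S1 ∪ S2) ∩ S3| = 18.5606.
|(S1 ∪ S2) ∖ S3| = 128.1591 − 18.5606 = 109.60.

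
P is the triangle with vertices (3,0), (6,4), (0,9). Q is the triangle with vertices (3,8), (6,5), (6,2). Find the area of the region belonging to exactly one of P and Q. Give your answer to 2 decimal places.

21.77

|P| = 19.5, |Q| = 4.5, |P∩Q| = 1.1143.
|P △ Q| = |P| + |Q| − 2·|P∩Q| = 19.5 + 4.5 − 2.2286 = 21.77.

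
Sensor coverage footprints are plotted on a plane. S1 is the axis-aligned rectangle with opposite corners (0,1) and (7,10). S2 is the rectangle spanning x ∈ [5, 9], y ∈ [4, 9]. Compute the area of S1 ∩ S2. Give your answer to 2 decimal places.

|S1∩S2|: x∈[5,7], y∈[4,9] → 2·5 = 10.

10.00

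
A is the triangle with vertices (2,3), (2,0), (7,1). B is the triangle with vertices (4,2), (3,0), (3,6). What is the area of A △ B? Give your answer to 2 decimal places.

7.73

|A| = 7.5, |B| = 3, |A∩B| = 1.3833.
|A △ B| = |A| + |B| − 2·|A∩B| = 7.5 + 3 − 2.7667 = 7.73.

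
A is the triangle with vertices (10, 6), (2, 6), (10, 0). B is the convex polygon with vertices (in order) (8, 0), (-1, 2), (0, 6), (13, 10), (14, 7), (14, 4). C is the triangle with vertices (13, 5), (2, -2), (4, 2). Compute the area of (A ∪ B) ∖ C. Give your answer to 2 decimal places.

85.10

|A ∪ B| = 96.1275.
|(A ∪ B) ∩ C| = 11.0294.
|(A ∪ B) ∖ C| = 96.1275 − 11.0294 = 85.10.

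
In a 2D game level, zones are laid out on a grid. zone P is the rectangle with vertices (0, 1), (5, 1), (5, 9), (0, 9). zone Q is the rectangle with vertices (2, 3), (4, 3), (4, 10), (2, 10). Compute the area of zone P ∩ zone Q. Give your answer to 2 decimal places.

|zone P∩zone Q|: x∈[2,4], y∈[3,9] → 2·6 = 12.

12.00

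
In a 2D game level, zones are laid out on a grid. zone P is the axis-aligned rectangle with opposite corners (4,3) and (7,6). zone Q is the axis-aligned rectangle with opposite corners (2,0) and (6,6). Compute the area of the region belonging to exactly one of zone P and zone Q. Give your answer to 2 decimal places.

21.00

|zone P∩zone Q|: x∈[4,6], y∈[3,6] → 2·3 = 6.
|zone P △ zone Q| = |zone P| + |zone Q| − 2·|zone P∩zone Q| = 9 + 24 − 12 = 21.00.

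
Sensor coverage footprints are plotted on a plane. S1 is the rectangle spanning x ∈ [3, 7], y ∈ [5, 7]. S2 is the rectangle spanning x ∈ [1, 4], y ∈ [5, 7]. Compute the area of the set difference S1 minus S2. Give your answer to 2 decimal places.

|S1∩S2|: x∈[3,4], y∈[5,7] → 1·2 = 2.
|S1| = 8.
|S1 ∖ S2| = |S1| − |S1∩S2| = 8 − 2 = 6.00.

6.00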